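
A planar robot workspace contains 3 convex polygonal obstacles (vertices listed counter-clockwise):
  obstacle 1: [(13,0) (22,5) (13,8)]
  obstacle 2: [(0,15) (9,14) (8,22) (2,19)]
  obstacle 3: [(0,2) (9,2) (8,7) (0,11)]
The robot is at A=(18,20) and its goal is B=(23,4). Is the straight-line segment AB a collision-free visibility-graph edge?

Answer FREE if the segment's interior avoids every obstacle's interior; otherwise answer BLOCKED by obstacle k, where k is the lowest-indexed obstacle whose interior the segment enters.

FREE

Obstacle 1 [(13,0) (22,5) (13,8)]:
  edge (13,0)–(22,5): clear
  edge (22,5)–(13,8): clear
  edge (13,8)–(13,0): clear
  midpoint (41/2,12) outside
  → clear
Obstacle 2 [(0,15) (9,14) (8,22) (2,19)]:
  edge (0,15)–(9,14): clear
  edge (9,14)–(8,22): clear
  edge (8,22)–(2,19): clear
  edge (2,19)–(0,15): clear
  midpoint (41/2,12) outside
  → clear
Obstacle 3 [(0,2) (9,2) (8,7) (0,11)]:
  edge (0,2)–(9,2): clear
  edge (9,2)–(8,7): clear
  edge (8,7)–(0,11): clear
  edge (0,11)–(0,2): clear
  midpoint (41/2,12) outside
  → clear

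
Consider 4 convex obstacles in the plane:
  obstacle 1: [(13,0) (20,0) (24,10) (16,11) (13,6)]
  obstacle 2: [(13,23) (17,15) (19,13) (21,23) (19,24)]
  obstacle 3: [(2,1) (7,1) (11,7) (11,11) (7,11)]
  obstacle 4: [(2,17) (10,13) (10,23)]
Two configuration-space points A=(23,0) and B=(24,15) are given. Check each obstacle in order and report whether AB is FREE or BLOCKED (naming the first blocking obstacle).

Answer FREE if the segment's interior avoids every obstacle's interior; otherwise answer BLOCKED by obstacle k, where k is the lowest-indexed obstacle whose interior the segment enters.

BLOCKED by obstacle 1

Obstacle 1 [(13,0) (20,0) (24,10) (16,11) (13,6)]:
  edge (13,0)–(20,0): clear
  edge (20,0)–(24,10): crosses AB
  edge (24,10)–(16,11): crosses AB
  edge (16,11)–(13,6): clear
  edge (13,6)–(13,0): clear
  → BLOCKED
Obstacle 2 [(13,23) (17,15) (19,13) (21,23) (19,24)]:
  edge (13,23)–(17,15): clear
  edge (17,15)–(19,13): clear
  edge (19,13)–(21,23): clear
  edge (21,23)–(19,24): clear
  edge (19,24)–(13,23): clear
  midpoint (47/2,15/2) outside
  → clear
Obstacle 3 [(2,1) (7,1) (11,7) (11,11) (7,11)]:
  edge (2,1)–(7,1): clear
  edge (7,1)–(11,7): clear
  edge (11,7)–(11,11): clear
  edge (11,11)–(7,11): clear
  edge (7,11)–(2,1): clear
  midpoint (47/2,15/2) outside
  → clear
Obstacle 4 [(2,17) (10,13) (10,23)]:
  edge (2,17)–(10,13): clear
  edge (10,13)–(10,23): clear
  edge (10,23)–(2,17): clear
  midpoint (47/2,15/2) outside
  → clear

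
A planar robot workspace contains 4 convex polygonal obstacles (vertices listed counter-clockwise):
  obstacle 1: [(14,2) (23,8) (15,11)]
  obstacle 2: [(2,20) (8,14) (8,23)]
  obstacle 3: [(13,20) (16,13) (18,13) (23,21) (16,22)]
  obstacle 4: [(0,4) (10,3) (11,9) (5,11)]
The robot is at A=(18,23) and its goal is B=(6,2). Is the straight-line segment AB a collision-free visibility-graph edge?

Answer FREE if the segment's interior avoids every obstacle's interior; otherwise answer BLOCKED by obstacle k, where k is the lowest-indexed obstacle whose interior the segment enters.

Obstacle 1 [(14,2) (23,8) (15,11)]:
  edge (14,2)–(23,8): clear
  edge (23,8)–(15,11): clear
  edge (15,11)–(14,2): clear
  midpoint (12,25/2) outside
  → clear
Obstacle 2 [(2,20) (8,14) (8,23)]:
  edge (2,20)–(8,14): clear
  edge (8,14)–(8,23): clear
  edge (8,23)–(2,20): clear
  midpoint (12,25/2) outside
  → clear
Obstacle 3 [(13,20) (16,13) (18,13) (23,21) (16,22)]:
  edge (13,20)–(16,13): crosses AB
  edge (16,13)–(18,13): clear
  edge (18,13)–(23,21): clear
  edge (23,21)–(16,22): crosses AB
  edge (16,22)–(13,20): clear
  → BLOCKED
Obstacle 4 [(0,4) (10,3) (11,9) (5,11)]:
  edge (0,4)–(10,3): crosses AB
  edge (10,3)–(11,9): clear
  edge (11,9)–(5,11): crosses AB
  edge (5,11)–(0,4): clear
  → BLOCKED

BLOCKED by obstacle 3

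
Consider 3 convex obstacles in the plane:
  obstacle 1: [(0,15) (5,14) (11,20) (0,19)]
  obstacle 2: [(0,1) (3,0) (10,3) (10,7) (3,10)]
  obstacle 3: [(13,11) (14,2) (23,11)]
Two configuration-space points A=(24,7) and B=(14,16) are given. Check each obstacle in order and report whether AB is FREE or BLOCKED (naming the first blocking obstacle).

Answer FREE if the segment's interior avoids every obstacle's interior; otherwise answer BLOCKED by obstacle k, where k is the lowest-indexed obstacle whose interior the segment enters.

Obstacle 1 [(0,15) (5,14) (11,20) (0,19)]:
  edge (0,15)–(5,14): clear
  edge (5,14)–(11,20): clear
  edge (11,20)–(0,19): clear
  edge (0,19)–(0,15): clear
  midpoint (19,23/2) outside
  → clear
Obstacle 2 [(0,1) (3,0) (10,3) (10,7) (3,10)]:
  edge (0,1)–(3,0): clear
  edge (3,0)–(10,3): clear
  edge (10,3)–(10,7): clear
  edge (10,7)–(3,10): clear
  edge (3,10)–(0,1): clear
  midpoint (19,23/2) outside
  → clear
Obstacle 3 [(13,11) (14,2) (23,11)]:
  edge (13,11)–(14,2): clear
  edge (14,2)–(23,11): crosses AB
  edge (23,11)–(13,11): crosses AB
  → BLOCKED

BLOCKED by obstacle 3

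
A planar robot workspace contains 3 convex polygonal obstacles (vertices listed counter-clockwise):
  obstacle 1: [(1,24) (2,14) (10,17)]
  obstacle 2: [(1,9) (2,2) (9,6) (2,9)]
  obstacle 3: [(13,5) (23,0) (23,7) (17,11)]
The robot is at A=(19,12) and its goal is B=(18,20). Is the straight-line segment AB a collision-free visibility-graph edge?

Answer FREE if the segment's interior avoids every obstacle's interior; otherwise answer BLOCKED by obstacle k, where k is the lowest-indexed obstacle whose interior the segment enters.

Obstacle 1 [(1,24) (2,14) (10,17)]:
  edge (1,24)–(2,14): clear
  edge (2,14)–(10,17): clear
  edge (10,17)–(1,24): clear
  midpoint (37/2,16) outside
  → clear
Obstacle 2 [(1,9) (2,2) (9,6) (2,9)]:
  edge (1,9)–(2,2): clear
  edge (2,2)–(9,6): clear
  edge (9,6)–(2,9): clear
  edge (2,9)–(1,9): clear
  midpoint (37/2,16) outside
  → clear
Obstacle 3 [(13,5) (23,0) (23,7) (17,11)]:
  edge (13,5)–(23,0): clear
  edge (23,0)–(23,7): clear
  edge (23,7)–(17,11): clear
  edge (17,11)–(13,5): clear
  midpoint (37/2,16) outside
  → clear

FREE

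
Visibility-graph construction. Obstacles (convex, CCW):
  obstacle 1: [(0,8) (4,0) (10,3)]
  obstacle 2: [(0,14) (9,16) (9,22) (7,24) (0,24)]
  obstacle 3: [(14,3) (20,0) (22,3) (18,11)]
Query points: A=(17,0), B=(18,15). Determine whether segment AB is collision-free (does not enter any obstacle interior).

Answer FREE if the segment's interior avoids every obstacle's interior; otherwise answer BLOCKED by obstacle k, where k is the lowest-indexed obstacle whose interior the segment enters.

Obstacle 1 [(0,8) (4,0) (10,3)]:
  edge (0,8)–(4,0): clear
  edge (4,0)–(10,3): clear
  edge (10,3)–(0,8): clear
  midpoint (35/2,15/2) outside
  → clear
Obstacle 2 [(0,14) (9,16) (9,22) (7,24) (0,24)]:
  edge (0,14)–(9,16): clear
  edge (9,16)–(9,22): clear
  edge (9,22)–(7,24): clear
  edge (7,24)–(0,24): clear
  edge (0,24)–(0,14): clear
  midpoint (35/2,15/2) outside
  → clear
Obstacle 3 [(14,3) (20,0) (22,3) (18,11)]:
  edge (14,3)–(20,0): crosses AB
  edge (20,0)–(22,3): clear
  edge (22,3)–(18,11): clear
  edge (18,11)–(14,3): crosses AB
  → BLOCKED

BLOCKED by obstacle 3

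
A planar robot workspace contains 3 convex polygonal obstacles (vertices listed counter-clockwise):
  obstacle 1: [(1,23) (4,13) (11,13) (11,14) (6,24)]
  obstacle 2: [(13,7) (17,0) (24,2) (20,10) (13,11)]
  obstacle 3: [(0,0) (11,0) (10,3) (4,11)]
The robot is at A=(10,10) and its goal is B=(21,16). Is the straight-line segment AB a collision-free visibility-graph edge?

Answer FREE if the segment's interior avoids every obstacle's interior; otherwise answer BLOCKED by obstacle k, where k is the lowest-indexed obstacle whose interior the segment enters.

Obstacle 1 [(1,23) (4,13) (11,13) (11,14) (6,24)]:
  edge (1,23)–(4,13): clear
  edge (4,13)–(11,13): clear
  edge (11,13)–(11,14): clear
  edge (11,14)–(6,24): clear
  edge (6,24)–(1,23): clear
  midpoint (31/2,13) outside
  → clear
Obstacle 2 [(13,7) (17,0) (24,2) (20,10) (13,11)]:
  edge (13,7)–(17,0): clear
  edge (17,0)–(24,2): clear
  edge (24,2)–(20,10): clear
  edge (20,10)–(13,11): clear
  edge (13,11)–(13,7): clear
  midpoint (31/2,13) outside
  → clear
Obstacle 3 [(0,0) (11,0) (10,3) (4,11)]:
  edge (0,0)–(11,0): clear
  edge (11,0)–(10,3): clear
  edge (10,3)–(4,11): clear
  edge (4,11)–(0,0): clear
  midpoint (31/2,13) outside
  → clear

FREE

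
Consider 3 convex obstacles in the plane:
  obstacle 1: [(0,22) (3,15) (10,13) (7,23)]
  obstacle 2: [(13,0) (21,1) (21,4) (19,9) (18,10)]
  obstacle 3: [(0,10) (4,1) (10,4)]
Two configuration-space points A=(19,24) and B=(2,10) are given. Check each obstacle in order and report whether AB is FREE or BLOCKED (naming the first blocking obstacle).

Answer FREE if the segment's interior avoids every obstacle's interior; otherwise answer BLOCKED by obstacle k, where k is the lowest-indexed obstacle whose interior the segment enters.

BLOCKED by obstacle 1

Obstacle 1 [(0,22) (3,15) (10,13) (7,23)]:
  edge (0,22)–(3,15): clear
  edge (3,15)–(10,13): crosses AB
  edge (10,13)–(7,23): crosses AB
  edge (7,23)–(0,22): clear
  → BLOCKED
Obstacle 2 [(13,0) (21,1) (21,4) (19,9) (18,10)]:
  edge (13,0)–(21,1): clear
  edge (21,1)–(21,4): clear
  edge (21,4)–(19,9): clear
  edge (19,9)–(18,10): clear
  edge (18,10)–(13,0): clear
  midpoint (21/2,17) outside
  → clear
Obstacle 3 [(0,10) (4,1) (10,4)]:
  edge (0,10)–(4,1): clear
  edge (4,1)–(10,4): clear
  edge (10,4)–(0,10): clear
  midpoint (21/2,17) outside
  → clear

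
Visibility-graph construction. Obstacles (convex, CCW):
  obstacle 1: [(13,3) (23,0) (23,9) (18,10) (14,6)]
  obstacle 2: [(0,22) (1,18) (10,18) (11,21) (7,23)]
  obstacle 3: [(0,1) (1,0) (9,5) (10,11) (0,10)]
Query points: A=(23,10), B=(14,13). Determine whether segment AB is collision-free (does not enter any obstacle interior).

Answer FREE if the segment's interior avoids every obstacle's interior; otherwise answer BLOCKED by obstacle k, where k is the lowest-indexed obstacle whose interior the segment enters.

FREE

Obstacle 1 [(13,3) (23,0) (23,9) (18,10) (14,6)]:
  edge (13,3)–(23,0): clear
  edge (23,0)–(23,9): clear
  edge (23,9)–(18,10): clear
  edge (18,10)–(14,6): clear
  edge (14,6)–(13,3): clear
  midpoint (37/2,23/2) outside
  → clear
Obstacle 2 [(0,22) (1,18) (10,18) (11,21) (7,23)]:
  edge (0,22)–(1,18): clear
  edge (1,18)–(10,18): clear
  edge (10,18)–(11,21): clear
  edge (11,21)–(7,23): clear
  edge (7,23)–(0,22): clear
  midpoint (37/2,23/2) outside
  → clear
Obstacle 3 [(0,1) (1,0) (9,5) (10,11) (0,10)]:
  edge (0,1)–(1,0): clear
  edge (1,0)–(9,5): clear
  edge (9,5)–(10,11): clear
  edge (10,11)–(0,10): clear
  edge (0,10)–(0,1): clear
  midpoint (37/2,23/2) outside
  → clear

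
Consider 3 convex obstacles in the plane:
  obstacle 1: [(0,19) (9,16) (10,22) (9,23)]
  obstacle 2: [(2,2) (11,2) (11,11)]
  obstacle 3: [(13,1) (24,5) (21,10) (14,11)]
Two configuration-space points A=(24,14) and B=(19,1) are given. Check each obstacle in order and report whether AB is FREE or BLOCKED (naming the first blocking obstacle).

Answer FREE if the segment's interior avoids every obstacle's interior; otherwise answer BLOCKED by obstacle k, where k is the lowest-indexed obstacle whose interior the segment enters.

Obstacle 1 [(0,19) (9,16) (10,22) (9,23)]:
  edge (0,19)–(9,16): clear
  edge (9,16)–(10,22): clear
  edge (10,22)–(9,23): clear
  edge (9,23)–(0,19): clear
  midpoint (43/2,15/2) outside
  → clear
Obstacle 2 [(2,2) (11,2) (11,11)]:
  edge (2,2)–(11,2): clear
  edge (11,2)–(11,11): clear
  edge (11,11)–(2,2): clear
  midpoint (43/2,15/2) outside
  → clear
Obstacle 3 [(13,1) (24,5) (21,10) (14,11)]:
  edge (13,1)–(24,5): crosses AB
  edge (24,5)–(21,10): crosses AB
  edge (21,10)–(14,11): clear
  edge (14,11)–(13,1): clear
  → BLOCKED

BLOCKED by obstacle 3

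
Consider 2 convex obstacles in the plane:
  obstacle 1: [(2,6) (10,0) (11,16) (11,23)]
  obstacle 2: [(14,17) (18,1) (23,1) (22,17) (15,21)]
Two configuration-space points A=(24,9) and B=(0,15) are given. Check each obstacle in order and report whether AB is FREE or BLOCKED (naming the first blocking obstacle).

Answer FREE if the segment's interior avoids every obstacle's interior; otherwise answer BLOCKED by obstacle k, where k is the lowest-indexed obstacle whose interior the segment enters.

Obstacle 1 [(2,6) (10,0) (11,16) (11,23)]:
  edge (2,6)–(10,0): clear
  edge (10,0)–(11,16): crosses AB
  edge (11,16)–(11,23): clear
  edge (11,23)–(2,6): crosses AB
  → BLOCKED
Obstacle 2 [(14,17) (18,1) (23,1) (22,17) (15,21)]:
  edge (14,17)–(18,1): crosses AB
  edge (18,1)–(23,1): clear
  edge (23,1)–(22,17): crosses AB
  edge (22,17)–(15,21): clear
  edge (15,21)–(14,17): clear
  → BLOCKED

BLOCKED by obstacle 1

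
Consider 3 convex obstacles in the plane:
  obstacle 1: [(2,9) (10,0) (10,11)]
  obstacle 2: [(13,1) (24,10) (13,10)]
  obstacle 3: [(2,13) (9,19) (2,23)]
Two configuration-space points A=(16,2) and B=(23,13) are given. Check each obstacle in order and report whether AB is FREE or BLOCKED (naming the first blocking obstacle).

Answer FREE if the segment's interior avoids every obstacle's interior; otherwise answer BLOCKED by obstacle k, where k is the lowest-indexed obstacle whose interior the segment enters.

BLOCKED by obstacle 2

Obstacle 1 [(2,9) (10,0) (10,11)]:
  edge (2,9)–(10,0): clear
  edge (10,0)–(10,11): clear
  edge (10,11)–(2,9): clear
  midpoint (39/2,15/2) outside
  → clear
Obstacle 2 [(13,1) (24,10) (13,10)]:
  edge (13,1)–(24,10): crosses AB
  edge (24,10)–(13,10): crosses AB
  edge (13,10)–(13,1): clear
  → BLOCKED
Obstacle 3 [(2,13) (9,19) (2,23)]:
  edge (2,13)–(9,19): clear
  edge (9,19)–(2,23): clear
  edge (2,23)–(2,13): clear
  midpoint (39/2,15/2) outside
  → clear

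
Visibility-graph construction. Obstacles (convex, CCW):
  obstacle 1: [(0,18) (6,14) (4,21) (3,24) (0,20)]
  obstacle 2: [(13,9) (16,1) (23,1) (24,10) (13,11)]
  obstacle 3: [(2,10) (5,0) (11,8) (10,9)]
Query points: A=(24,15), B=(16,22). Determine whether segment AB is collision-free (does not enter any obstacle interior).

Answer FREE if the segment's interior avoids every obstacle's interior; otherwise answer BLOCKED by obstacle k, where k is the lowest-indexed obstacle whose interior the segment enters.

Obstacle 1 [(0,18) (6,14) (4,21) (3,24) (0,20)]:
  edge (0,18)–(6,14): clear
  edge (6,14)–(4,21): clear
  edge (4,21)–(3,24): clear
  edge (3,24)–(0,20): clear
  edge (0,20)–(0,18): clear
  midpoint (20,37/2) outside
  → clear
Obstacle 2 [(13,9) (16,1) (23,1) (24,10) (13,11)]:
  edge (13,9)–(16,1): clear
  edge (16,1)–(23,1): clear
  edge (23,1)–(24,10): clear
  edge (24,10)–(13,11): clear
  edge (13,11)–(13,9): clear
  midpoint (20,37/2) outside
  → clear
Obstacle 3 [(2,10) (5,0) (11,8) (10,9)]:
  edge (2,10)–(5,0): clear
  edge (5,0)–(11,8): clear
  edge (11,8)–(10,9): clear
  edge (10,9)–(2,10): clear
  midpoint (20,37/2) outside
  → clear

FREE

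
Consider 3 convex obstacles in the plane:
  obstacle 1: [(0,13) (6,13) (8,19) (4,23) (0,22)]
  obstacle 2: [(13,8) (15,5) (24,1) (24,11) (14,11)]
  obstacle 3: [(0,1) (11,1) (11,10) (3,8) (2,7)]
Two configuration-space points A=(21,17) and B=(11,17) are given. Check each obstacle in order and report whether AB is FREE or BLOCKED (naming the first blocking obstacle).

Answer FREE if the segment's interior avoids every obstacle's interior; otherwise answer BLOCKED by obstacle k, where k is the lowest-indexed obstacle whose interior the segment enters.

Obstacle 1 [(0,13) (6,13) (8,19) (4,23) (0,22)]:
  edge (0,13)–(6,13): clear
  edge (6,13)–(8,19): clear
  edge (8,19)–(4,23): clear
  edge (4,23)–(0,22): clear
  edge (0,22)–(0,13): clear
  midpoint (16,17) outside
  → clear
Obstacle 2 [(13,8) (15,5) (24,1) (24,11) (14,11)]:
  edge (13,8)–(15,5): clear
  edge (15,5)–(24,1): clear
  edge (24,1)–(24,11): clear
  edge (24,11)–(14,11): clear
  edge (14,11)–(13,8): clear
  midpoint (16,17) outside
  → clear
Obstacle 3 [(0,1) (11,1) (11,10) (3,8) (2,7)]:
  edge (0,1)–(11,1): clear
  edge (11,1)–(11,10): clear
  edge (11,10)–(3,8): clear
  edge (3,8)–(2,7): clear
  edge (2,7)–(0,1): clear
  midpoint (16,17) outside
  → clear

FREE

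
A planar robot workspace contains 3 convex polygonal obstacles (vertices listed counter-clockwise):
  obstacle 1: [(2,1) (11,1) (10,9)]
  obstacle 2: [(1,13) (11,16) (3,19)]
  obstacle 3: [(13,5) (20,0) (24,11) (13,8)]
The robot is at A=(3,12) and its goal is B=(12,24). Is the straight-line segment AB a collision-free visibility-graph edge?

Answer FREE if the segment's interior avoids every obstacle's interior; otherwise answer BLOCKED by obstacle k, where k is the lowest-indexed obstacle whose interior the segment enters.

BLOCKED by obstacle 2

Obstacle 1 [(2,1) (11,1) (10,9)]:
  edge (2,1)–(11,1): clear
  edge (11,1)–(10,9): clear
  edge (10,9)–(2,1): clear
  midpoint (15/2,18) outside
  → clear
Obstacle 2 [(1,13) (11,16) (3,19)]:
  edge (1,13)–(11,16): crosses AB
  edge (11,16)–(3,19): crosses AB
  edge (3,19)–(1,13): clear
  → BLOCKED
Obstacle 3 [(13,5) (20,0) (24,11) (13,8)]:
  edge (13,5)–(20,0): clear
  edge (20,0)–(24,11): clear
  edge (24,11)–(13,8): clear
  edge (13,8)–(13,5): clear
  midpoint (15/2,18) outside
  → clear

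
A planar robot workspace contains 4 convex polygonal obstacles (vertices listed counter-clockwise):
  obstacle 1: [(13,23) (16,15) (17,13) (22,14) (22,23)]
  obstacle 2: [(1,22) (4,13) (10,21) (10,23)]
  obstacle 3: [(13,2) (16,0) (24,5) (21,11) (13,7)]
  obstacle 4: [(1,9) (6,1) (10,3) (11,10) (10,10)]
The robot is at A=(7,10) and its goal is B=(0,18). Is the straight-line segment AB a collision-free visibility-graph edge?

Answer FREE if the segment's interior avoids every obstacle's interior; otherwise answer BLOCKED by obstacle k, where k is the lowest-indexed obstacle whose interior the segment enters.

Obstacle 1 [(13,23) (16,15) (17,13) (22,14) (22,23)]:
  edge (13,23)–(16,15): clear
  edge (16,15)–(17,13): clear
  edge (17,13)–(22,14): clear
  edge (22,14)–(22,23): clear
  edge (22,23)–(13,23): clear
  midpoint (7/2,14) outside
  → clear
Obstacle 2 [(1,22) (4,13) (10,21) (10,23)]:
  edge (1,22)–(4,13): crosses AB
  edge (4,13)–(10,21): crosses AB
  edge (10,21)–(10,23): clear
  edge (10,23)–(1,22): clear
  → BLOCKED
Obstacle 3 [(13,2) (16,0) (24,5) (21,11) (13,7)]:
  edge (13,2)–(16,0): clear
  edge (16,0)–(24,5): clear
  edge (24,5)–(21,11): clear
  edge (21,11)–(13,7): clear
  edge (13,7)–(13,2): clear
  midpoint (7/2,14) outside
  → clear
Obstacle 4 [(1,9) (6,1) (10,3) (11,10) (10,10)]:
  edge (1,9)–(6,1): clear
  edge (6,1)–(10,3): clear
  edge (10,3)–(11,10): clear
  edge (11,10)–(10,10): clear
  edge (10,10)–(1,9): clear
  midpoint (7/2,14) outside
  → clear

BLOCKED by obstacle 2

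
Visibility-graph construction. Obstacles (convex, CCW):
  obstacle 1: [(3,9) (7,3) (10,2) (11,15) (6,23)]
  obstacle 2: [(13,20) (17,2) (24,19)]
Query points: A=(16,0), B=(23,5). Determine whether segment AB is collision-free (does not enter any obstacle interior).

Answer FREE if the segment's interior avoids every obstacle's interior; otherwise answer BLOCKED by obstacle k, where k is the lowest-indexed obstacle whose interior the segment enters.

Obstacle 1 [(3,9) (7,3) (10,2) (11,15) (6,23)]:
  edge (3,9)–(7,3): clear
  edge (7,3)–(10,2): clear
  edge (10,2)–(11,15): clear
  edge (11,15)–(6,23): clear
  edge (6,23)–(3,9): clear
  midpoint (39/2,5/2) outside
  → clear
Obstacle 2 [(13,20) (17,2) (24,19)]:
  edge (13,20)–(17,2): clear
  edge (17,2)–(24,19): clear
  edge (24,19)–(13,20): clear
  midpoint (39/2,5/2) outside
  → clear

FREE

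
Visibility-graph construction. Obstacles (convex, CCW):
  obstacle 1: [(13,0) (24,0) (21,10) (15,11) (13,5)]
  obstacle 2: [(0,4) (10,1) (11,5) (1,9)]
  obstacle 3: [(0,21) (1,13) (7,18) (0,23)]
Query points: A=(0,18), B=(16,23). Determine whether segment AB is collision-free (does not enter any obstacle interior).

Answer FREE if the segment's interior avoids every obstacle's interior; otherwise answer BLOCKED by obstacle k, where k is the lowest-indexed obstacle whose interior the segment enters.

Obstacle 1 [(13,0) (24,0) (21,10) (15,11) (13,5)]:
  edge (13,0)–(24,0): clear
  edge (24,0)–(21,10): clear
  edge (21,10)–(15,11): clear
  edge (15,11)–(13,5): clear
  edge (13,5)–(13,0): clear
  midpoint (8,41/2) outside
  → clear
Obstacle 2 [(0,4) (10,1) (11,5) (1,9)]:
  edge (0,4)–(10,1): clear
  edge (10,1)–(11,5): clear
  edge (11,5)–(1,9): clear
  edge (1,9)–(0,4): clear
  midpoint (8,41/2) outside
  → clear
Obstacle 3 [(0,21) (1,13) (7,18) (0,23)]:
  edge (0,21)–(1,13): crosses AB
  edge (1,13)–(7,18): clear
  edge (7,18)–(0,23): crosses AB
  edge (0,23)–(0,21): clear
  → BLOCKED

BLOCKED by obstacle 3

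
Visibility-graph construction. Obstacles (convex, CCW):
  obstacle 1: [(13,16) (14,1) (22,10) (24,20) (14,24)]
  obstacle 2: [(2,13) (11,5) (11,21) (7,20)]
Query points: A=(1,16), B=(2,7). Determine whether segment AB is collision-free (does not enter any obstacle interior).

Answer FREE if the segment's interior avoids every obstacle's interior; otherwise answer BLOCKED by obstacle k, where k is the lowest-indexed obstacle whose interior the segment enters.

FREE

Obstacle 1 [(13,16) (14,1) (22,10) (24,20) (14,24)]:
  edge (13,16)–(14,1): clear
  edge (14,1)–(22,10): clear
  edge (22,10)–(24,20): clear
  edge (24,20)–(14,24): clear
  edge (14,24)–(13,16): clear
  midpoint (3/2,23/2) outside
  → clear
Obstacle 2 [(2,13) (11,5) (11,21) (7,20)]:
  edge (2,13)–(11,5): clear
  edge (11,5)–(11,21): clear
  edge (11,21)–(7,20): clear
  edge (7,20)–(2,13): clear
  midpoint (3/2,23/2) outside
  → clear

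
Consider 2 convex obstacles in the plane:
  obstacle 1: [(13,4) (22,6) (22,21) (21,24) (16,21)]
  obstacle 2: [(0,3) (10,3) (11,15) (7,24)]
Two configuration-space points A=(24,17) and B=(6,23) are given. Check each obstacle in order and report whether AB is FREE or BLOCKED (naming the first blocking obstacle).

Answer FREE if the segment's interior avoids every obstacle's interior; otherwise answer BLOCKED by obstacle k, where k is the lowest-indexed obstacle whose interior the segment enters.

BLOCKED by obstacle 1

Obstacle 1 [(13,4) (22,6) (22,21) (21,24) (16,21)]:
  edge (13,4)–(22,6): clear
  edge (22,6)–(22,21): crosses AB
  edge (22,21)–(21,24): clear
  edge (21,24)–(16,21): clear
  edge (16,21)–(13,4): crosses AB
  → BLOCKED
Obstacle 2 [(0,3) (10,3) (11,15) (7,24)]:
  edge (0,3)–(10,3): clear
  edge (10,3)–(11,15): clear
  edge (11,15)–(7,24): crosses AB
  edge (7,24)–(0,3): crosses AB
  → BLOCKED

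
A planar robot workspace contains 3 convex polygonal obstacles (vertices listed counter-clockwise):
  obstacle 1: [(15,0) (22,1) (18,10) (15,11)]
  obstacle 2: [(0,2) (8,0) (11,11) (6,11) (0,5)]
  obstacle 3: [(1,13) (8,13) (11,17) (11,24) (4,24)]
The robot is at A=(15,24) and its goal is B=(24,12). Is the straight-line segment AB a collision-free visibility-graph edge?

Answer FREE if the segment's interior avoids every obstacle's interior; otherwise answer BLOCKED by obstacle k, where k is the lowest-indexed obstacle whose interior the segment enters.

FREE

Obstacle 1 [(15,0) (22,1) (18,10) (15,11)]:
  edge (15,0)–(22,1): clear
  edge (22,1)–(18,10): clear
  edge (18,10)–(15,11): clear
  edge (15,11)–(15,0): clear
  midpoint (39/2,18) outside
  → clear
Obstacle 2 [(0,2) (8,0) (11,11) (6,11) (0,5)]:
  edge (0,2)–(8,0): clear
  edge (8,0)–(11,11): clear
  edge (11,11)–(6,11): clear
  edge (6,11)–(0,5): clear
  edge (0,5)–(0,2): clear
  midpoint (39/2,18) outside
  → clear
Obstacle 3 [(1,13) (8,13) (11,17) (11,24) (4,24)]:
  edge (1,13)–(8,13): clear
  edge (8,13)–(11,17): clear
  edge (11,17)–(11,24): clear
  edge (11,24)–(4,24): clear
  edge (4,24)–(1,13): clear
  midpoint (39/2,18) outside
  → clear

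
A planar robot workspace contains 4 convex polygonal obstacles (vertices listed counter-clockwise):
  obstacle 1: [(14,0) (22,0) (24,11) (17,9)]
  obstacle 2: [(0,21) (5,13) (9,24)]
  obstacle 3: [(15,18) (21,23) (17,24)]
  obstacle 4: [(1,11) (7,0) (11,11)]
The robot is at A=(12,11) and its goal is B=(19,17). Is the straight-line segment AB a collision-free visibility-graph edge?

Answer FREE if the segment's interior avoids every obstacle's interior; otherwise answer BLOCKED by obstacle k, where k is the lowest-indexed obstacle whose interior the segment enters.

FREE

Obstacle 1 [(14,0) (22,0) (24,11) (17,9)]:
  edge (14,0)–(22,0): clear
  edge (22,0)–(24,11): clear
  edge (24,11)–(17,9): clear
  edge (17,9)–(14,0): clear
  midpoint (31/2,14) outside
  → clear
Obstacle 2 [(0,21) (5,13) (9,24)]:
  edge (0,21)–(5,13): clear
  edge (5,13)–(9,24): clear
  edge (9,24)–(0,21): clear
  midpoint (31/2,14) outside
  → clear
Obstacle 3 [(15,18) (21,23) (17,24)]:
  edge (15,18)–(21,23): clear
  edge (21,23)–(17,24): clear
  edge (17,24)–(15,18): clear
  midpoint (31/2,14) outside
  → clear
Obstacle 4 [(1,11) (7,0) (11,11)]:
  edge (1,11)–(7,0): clear
  edge (7,0)–(11,11): clear
  edge (11,11)–(1,11): clear
  midpoint (31/2,14) outside
  → clear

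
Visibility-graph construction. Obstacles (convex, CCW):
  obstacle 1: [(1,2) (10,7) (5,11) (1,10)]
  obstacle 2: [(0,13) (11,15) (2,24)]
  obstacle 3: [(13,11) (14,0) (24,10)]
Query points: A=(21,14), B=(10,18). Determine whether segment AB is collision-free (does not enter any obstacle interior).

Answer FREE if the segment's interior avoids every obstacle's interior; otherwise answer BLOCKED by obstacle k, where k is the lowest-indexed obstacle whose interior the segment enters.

FREE

Obstacle 1 [(1,2) (10,7) (5,11) (1,10)]:
  edge (1,2)–(10,7): clear
  edge (10,7)–(5,11): clear
  edge (5,11)–(1,10): clear
  edge (1,10)–(1,2): clear
  midpoint (31/2,16) outside
  → clear
Obstacle 2 [(0,13) (11,15) (2,24)]:
  edge (0,13)–(11,15): clear
  edge (11,15)–(2,24): clear
  edge (2,24)–(0,13): clear
  midpoint (31/2,16) outside
  → clear
Obstacle 3 [(13,11) (14,0) (24,10)]:
  edge (13,11)–(14,0): clear
  edge (14,0)–(24,10): clear
  edge (24,10)–(13,11): clear
  midpoint (31/2,16) outside
  → clear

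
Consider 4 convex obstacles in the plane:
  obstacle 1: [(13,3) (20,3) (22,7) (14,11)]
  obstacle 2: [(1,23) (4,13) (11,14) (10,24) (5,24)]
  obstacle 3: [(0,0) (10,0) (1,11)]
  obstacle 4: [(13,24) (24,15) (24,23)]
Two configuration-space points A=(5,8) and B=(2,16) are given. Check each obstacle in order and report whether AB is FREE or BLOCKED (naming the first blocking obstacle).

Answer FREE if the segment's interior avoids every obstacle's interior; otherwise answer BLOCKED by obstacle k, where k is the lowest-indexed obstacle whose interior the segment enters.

FREE

Obstacle 1 [(13,3) (20,3) (22,7) (14,11)]:
  edge (13,3)–(20,3): clear
  edge (20,3)–(22,7): clear
  edge (22,7)–(14,11): clear
  edge (14,11)–(13,3): clear
  midpoint (7/2,12) outside
  → clear
Obstacle 2 [(1,23) (4,13) (11,14) (10,24) (5,24)]:
  edge (1,23)–(4,13): clear
  edge (4,13)–(11,14): clear
  edge (11,14)–(10,24): clear
  edge (10,24)–(5,24): clear
  edge (5,24)–(1,23): clear
  midpoint (7/2,12) outside
  → clear
Obstacle 3 [(0,0) (10,0) (1,11)]:
  edge (0,0)–(10,0): clear
  edge (10,0)–(1,11): clear
  edge (1,11)–(0,0): clear
  midpoint (7/2,12) outside
  → clear
Obstacle 4 [(13,24) (24,15) (24,23)]:
  edge (13,24)–(24,15): clear
  edge (24,15)–(24,23): clear
  edge (24,23)–(13,24): clear
  midpoint (7/2,12) outside
  → clear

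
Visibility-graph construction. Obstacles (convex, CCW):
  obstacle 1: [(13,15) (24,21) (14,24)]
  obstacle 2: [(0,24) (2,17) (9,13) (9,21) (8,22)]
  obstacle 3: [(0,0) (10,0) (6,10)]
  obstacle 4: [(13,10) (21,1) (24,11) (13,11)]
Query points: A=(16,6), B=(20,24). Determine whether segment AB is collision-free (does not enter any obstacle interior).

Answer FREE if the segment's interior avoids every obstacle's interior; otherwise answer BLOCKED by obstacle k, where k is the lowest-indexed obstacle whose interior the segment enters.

BLOCKED by obstacle 1

Obstacle 1 [(13,15) (24,21) (14,24)]:
  edge (13,15)–(24,21): crosses AB
  edge (24,21)–(14,24): crosses AB
  edge (14,24)–(13,15): clear
  → BLOCKED
Obstacle 2 [(0,24) (2,17) (9,13) (9,21) (8,22)]:
  edge (0,24)–(2,17): clear
  edge (2,17)–(9,13): clear
  edge (9,13)–(9,21): clear
  edge (9,21)–(8,22): clear
  edge (8,22)–(0,24): clear
  midpoint (18,15) outside
  → clear
Obstacle 3 [(0,0) (10,0) (6,10)]:
  edge (0,0)–(10,0): clear
  edge (10,0)–(6,10): clear
  edge (6,10)–(0,0): clear
  midpoint (18,15) outside
  → clear
Obstacle 4 [(13,10) (21,1) (24,11) (13,11)]:
  edge (13,10)–(21,1): crosses AB
  edge (21,1)–(24,11): clear
  edge (24,11)–(13,11): crosses AB
  edge (13,11)–(13,10): clear
  → BLOCKED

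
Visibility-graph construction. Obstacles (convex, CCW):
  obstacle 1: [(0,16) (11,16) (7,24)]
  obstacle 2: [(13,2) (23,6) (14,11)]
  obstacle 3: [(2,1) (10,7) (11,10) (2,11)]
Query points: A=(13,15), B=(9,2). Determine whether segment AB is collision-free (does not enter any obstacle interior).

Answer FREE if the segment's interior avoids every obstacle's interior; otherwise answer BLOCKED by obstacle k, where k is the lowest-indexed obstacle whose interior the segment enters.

Obstacle 1 [(0,16) (11,16) (7,24)]:
  edge (0,16)–(11,16): clear
  edge (11,16)–(7,24): clear
  edge (7,24)–(0,16): clear
  midpoint (11,17/2) outside
  → clear
Obstacle 2 [(13,2) (23,6) (14,11)]:
  edge (13,2)–(23,6): clear
  edge (23,6)–(14,11): clear
  edge (14,11)–(13,2): clear
  midpoint (11,17/2) outside
  → clear
Obstacle 3 [(2,1) (10,7) (11,10) (2,11)]:
  edge (2,1)–(10,7): clear
  edge (10,7)–(11,10): clear
  edge (11,10)–(2,11): clear
  edge (2,11)–(2,1): clear
  midpoint (11,17/2) outside
  → clear

FREE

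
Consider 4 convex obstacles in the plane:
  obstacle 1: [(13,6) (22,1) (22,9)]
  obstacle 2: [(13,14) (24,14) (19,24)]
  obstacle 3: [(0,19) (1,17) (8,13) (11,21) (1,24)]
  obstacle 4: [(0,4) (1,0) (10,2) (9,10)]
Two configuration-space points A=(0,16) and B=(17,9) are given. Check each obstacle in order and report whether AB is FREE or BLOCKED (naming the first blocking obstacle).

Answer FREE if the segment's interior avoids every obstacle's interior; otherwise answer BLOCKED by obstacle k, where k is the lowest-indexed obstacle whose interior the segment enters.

FREE

Obstacle 1 [(13,6) (22,1) (22,9)]:
  edge (13,6)–(22,1): clear
  edge (22,1)–(22,9): clear
  edge (22,9)–(13,6): clear
  midpoint (17/2,25/2) outside
  → clear
Obstacle 2 [(13,14) (24,14) (19,24)]:
  edge (13,14)–(24,14): clear
  edge (24,14)–(19,24): clear
  edge (19,24)–(13,14): clear
  midpoint (17/2,25/2) outside
  → clear
Obstacle 3 [(0,19) (1,17) (8,13) (11,21) (1,24)]:
  edge (0,19)–(1,17): clear
  edge (1,17)–(8,13): clear
  edge (8,13)–(11,21): clear
  edge (11,21)–(1,24): clear
  edge (1,24)–(0,19): clear
  midpoint (17/2,25/2) outside
  → clear
Obstacle 4 [(0,4) (1,0) (10,2) (9,10)]:
  edge (0,4)–(1,0): clear
  edge (1,0)–(10,2): clear
  edge (10,2)–(9,10): clear
  edge (9,10)–(0,4): clear
  midpoint (17/2,25/2) outside
  → clear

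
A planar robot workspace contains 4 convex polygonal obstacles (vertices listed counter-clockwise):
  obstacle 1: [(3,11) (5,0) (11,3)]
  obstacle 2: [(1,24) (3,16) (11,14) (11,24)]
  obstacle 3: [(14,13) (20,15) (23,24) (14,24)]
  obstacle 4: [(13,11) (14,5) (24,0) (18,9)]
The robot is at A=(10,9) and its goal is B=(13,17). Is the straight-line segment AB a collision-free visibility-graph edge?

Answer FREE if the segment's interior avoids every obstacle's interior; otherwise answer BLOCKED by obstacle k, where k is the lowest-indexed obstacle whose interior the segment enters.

FREE

Obstacle 1 [(3,11) (5,0) (11,3)]:
  edge (3,11)–(5,0): clear
  edge (5,0)–(11,3): clear
  edge (11,3)–(3,11): clear
  midpoint (23/2,13) outside
  → clear
Obstacle 2 [(1,24) (3,16) (11,14) (11,24)]:
  edge (1,24)–(3,16): clear
  edge (3,16)–(11,14): clear
  edge (11,14)–(11,24): clear
  edge (11,24)–(1,24): clear
  midpoint (23/2,13) outside
  → clear
Obstacle 3 [(14,13) (20,15) (23,24) (14,24)]:
  edge (14,13)–(20,15): clear
  edge (20,15)–(23,24): clear
  edge (23,24)–(14,24): clear
  edge (14,24)–(14,13): clear
  midpoint (23/2,13) outside
  → clear
Obstacle 4 [(13,11) (14,5) (24,0) (18,9)]:
  edge (13,11)–(14,5): clear
  edge (14,5)–(24,0): clear
  edge (24,0)–(18,9): clear
  edge (18,9)–(13,11): clear
  midpoint (23/2,13) outside
  → clear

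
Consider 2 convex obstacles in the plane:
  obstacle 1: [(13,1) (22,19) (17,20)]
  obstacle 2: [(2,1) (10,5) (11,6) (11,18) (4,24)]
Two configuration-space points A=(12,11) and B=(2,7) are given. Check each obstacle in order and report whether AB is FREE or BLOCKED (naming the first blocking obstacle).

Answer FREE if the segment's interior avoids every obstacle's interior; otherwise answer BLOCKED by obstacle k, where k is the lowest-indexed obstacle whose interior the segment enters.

BLOCKED by obstacle 2

Obstacle 1 [(13,1) (22,19) (17,20)]:
  edge (13,1)–(22,19): clear
  edge (22,19)–(17,20): clear
  edge (17,20)–(13,1): clear
  midpoint (7,9) outside
  → clear
Obstacle 2 [(2,1) (10,5) (11,6) (11,18) (4,24)]:
  edge (2,1)–(10,5): clear
  edge (10,5)–(11,6): clear
  edge (11,6)–(11,18): crosses AB
  edge (11,18)–(4,24): clear
  edge (4,24)–(2,1): crosses AB
  → BLOCKED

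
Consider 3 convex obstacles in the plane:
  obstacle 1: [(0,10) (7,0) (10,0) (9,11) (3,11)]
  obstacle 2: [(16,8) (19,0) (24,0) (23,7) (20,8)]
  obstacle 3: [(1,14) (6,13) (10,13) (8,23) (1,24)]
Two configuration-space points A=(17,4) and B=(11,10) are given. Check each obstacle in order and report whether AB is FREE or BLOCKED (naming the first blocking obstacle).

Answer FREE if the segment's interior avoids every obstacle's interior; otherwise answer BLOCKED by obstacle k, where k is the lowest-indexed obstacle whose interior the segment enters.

Obstacle 1 [(0,10) (7,0) (10,0) (9,11) (3,11)]:
  edge (0,10)–(7,0): clear
  edge (7,0)–(10,0): clear
  edge (10,0)–(9,11): clear
  edge (9,11)–(3,11): clear
  edge (3,11)–(0,10): clear
  midpoint (14,7) outside
  → clear
Obstacle 2 [(16,8) (19,0) (24,0) (23,7) (20,8)]:
  edge (16,8)–(19,0): clear
  edge (19,0)–(24,0): clear
  edge (24,0)–(23,7): clear
  edge (23,7)–(20,8): clear
  edge (20,8)–(16,8): clear
  midpoint (14,7) outside
  → clear
Obstacle 3 [(1,14) (6,13) (10,13) (8,23) (1,24)]:
  edge (1,14)–(6,13): clear
  edge (6,13)–(10,13): clear
  edge (10,13)–(8,23): clear
  edge (8,23)–(1,24): clear
  edge (1,24)–(1,14): clear
  midpoint (14,7) outside
  → clear

FREE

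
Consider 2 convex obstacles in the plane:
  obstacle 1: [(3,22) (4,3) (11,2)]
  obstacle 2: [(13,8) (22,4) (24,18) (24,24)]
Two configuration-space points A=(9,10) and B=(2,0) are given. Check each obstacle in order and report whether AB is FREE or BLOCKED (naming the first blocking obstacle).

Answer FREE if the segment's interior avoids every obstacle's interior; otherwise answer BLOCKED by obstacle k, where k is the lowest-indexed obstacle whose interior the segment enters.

Obstacle 1 [(3,22) (4,3) (11,2)]:
  edge (3,22)–(4,3): clear
  edge (4,3)–(11,2): crosses AB
  edge (11,2)–(3,22): crosses AB
  → BLOCKED
Obstacle 2 [(13,8) (22,4) (24,18) (24,24)]:
  edge (13,8)–(22,4): clear
  edge (22,4)–(24,18): clear
  edge (24,18)–(24,24): clear
  edge (24,24)–(13,8): clear
  midpoint (11/2,5) outside
  → clear

BLOCKED by obstacle 1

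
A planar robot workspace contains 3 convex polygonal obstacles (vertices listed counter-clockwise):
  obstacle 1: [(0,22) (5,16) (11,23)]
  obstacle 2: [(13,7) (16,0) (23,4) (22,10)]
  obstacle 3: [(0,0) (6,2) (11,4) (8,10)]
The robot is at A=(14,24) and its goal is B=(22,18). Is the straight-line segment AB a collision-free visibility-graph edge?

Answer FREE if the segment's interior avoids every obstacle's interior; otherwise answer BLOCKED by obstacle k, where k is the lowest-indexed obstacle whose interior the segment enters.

FREE

Obstacle 1 [(0,22) (5,16) (11,23)]:
  edge (0,22)–(5,16): clear
  edge (5,16)–(11,23): clear
  edge (11,23)–(0,22): clear
  midpoint (18,21) outside
  → clear
Obstacle 2 [(13,7) (16,0) (23,4) (22,10)]:
  edge (13,7)–(16,0): clear
  edge (16,0)–(23,4): clear
  edge (23,4)–(22,10): clear
  edge (22,10)–(13,7): clear
  midpoint (18,21) outside
  → clear
Obstacle 3 [(0,0) (6,2) (11,4) (8,10)]:
  edge (0,0)–(6,2): clear
  edge (6,2)–(11,4): clear
  edge (11,4)–(8,10): clear
  edge (8,10)–(0,0): clear
  midpoint (18,21) outside
  → clear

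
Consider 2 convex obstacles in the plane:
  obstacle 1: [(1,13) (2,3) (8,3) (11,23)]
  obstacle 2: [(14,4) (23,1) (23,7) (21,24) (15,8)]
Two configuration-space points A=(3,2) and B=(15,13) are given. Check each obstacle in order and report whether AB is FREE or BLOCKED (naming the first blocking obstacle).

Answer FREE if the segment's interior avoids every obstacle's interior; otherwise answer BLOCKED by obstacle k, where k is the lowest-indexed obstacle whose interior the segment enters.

BLOCKED by obstacle 1

Obstacle 1 [(1,13) (2,3) (8,3) (11,23)]:
  edge (1,13)–(2,3): clear
  edge (2,3)–(8,3): crosses AB
  edge (8,3)–(11,23): crosses AB
  edge (11,23)–(1,13): clear
  → BLOCKED
Obstacle 2 [(14,4) (23,1) (23,7) (21,24) (15,8)]:
  edge (14,4)–(23,1): clear
  edge (23,1)–(23,7): clear
  edge (23,7)–(21,24): clear
  edge (21,24)–(15,8): clear
  edge (15,8)–(14,4): clear
  midpoint (9,15/2) outside
  → clear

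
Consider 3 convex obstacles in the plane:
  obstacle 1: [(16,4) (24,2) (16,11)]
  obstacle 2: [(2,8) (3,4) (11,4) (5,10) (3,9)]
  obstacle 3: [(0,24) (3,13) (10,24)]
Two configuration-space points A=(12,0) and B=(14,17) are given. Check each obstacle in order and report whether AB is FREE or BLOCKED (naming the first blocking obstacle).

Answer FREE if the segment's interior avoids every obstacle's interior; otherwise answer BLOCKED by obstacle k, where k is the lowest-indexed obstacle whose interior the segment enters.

Obstacle 1 [(16,4) (24,2) (16,11)]:
  edge (16,4)–(24,2): clear
  edge (24,2)–(16,11): clear
  edge (16,11)–(16,4): clear
  midpoint (13,17/2) outside
  → clear
Obstacle 2 [(2,8) (3,4) (11,4) (5,10) (3,9)]:
  edge (2,8)–(3,4): clear
  edge (3,4)–(11,4): clear
  edge (11,4)–(5,10): clear
  edge (5,10)–(3,9): clear
  edge (3,9)–(2,8): clear
  midpoint (13,17/2) outside
  → clear
Obstacle 3 [(0,24) (3,13) (10,24)]:
  edge (0,24)–(3,13): clear
  edge (3,13)–(10,24): clear
  edge (10,24)–(0,24): clear
  midpoint (13,17/2) outside
  → clear

FREE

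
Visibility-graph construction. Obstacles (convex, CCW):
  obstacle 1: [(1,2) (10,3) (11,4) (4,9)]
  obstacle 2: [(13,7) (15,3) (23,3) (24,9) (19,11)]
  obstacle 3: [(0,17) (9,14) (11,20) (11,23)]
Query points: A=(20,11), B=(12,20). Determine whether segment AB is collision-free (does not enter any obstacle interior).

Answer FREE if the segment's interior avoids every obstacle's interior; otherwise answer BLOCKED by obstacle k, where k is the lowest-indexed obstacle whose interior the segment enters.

Obstacle 1 [(1,2) (10,3) (11,4) (4,9)]:
  edge (1,2)–(10,3): clear
  edge (10,3)–(11,4): clear
  edge (11,4)–(4,9): clear
  edge (4,9)–(1,2): clear
  midpoint (16,31/2) outside
  → clear
Obstacle 2 [(13,7) (15,3) (23,3) (24,9) (19,11)]:
  edge (13,7)–(15,3): clear
  edge (15,3)–(23,3): clear
  edge (23,3)–(24,9): clear
  edge (24,9)–(19,11): clear
  edge (19,11)–(13,7): clear
  midpoint (16,31/2) outside
  → clear
Obstacle 3 [(0,17) (9,14) (11,20) (11,23)]:
  edge (0,17)–(9,14): clear
  edge (9,14)–(11,20): clear
  edge (11,20)–(11,23): clear
  edge (11,23)–(0,17): clear
  midpoint (16,31/2) outside
  → clear

FREE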